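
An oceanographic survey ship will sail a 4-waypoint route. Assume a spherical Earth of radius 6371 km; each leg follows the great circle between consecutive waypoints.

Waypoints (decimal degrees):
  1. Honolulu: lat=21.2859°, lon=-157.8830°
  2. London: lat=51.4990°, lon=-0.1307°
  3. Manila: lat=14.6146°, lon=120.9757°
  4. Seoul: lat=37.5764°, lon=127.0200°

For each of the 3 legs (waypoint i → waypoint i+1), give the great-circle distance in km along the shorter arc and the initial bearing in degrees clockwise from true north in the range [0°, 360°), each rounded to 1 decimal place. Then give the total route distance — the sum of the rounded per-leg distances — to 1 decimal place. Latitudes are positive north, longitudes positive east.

Leg 1: φ1=0.3715090, φ2=0.8988271, Δφ=0.5273181, Δλ=2.7532970 rad; a=sin²(Δφ/2)+cosφ1·cosφ2·sin²(Δλ/2)=0.6263888278; c=2·atan2(√a, √(1-a))=1.826346399; dist=6371·c=11635.653 ≈ 11635.7 km; running total=11635.7 km
Leg 1 bearing: y=sinΔλ·cosφ2=0.23569635, x=cosφ1·sinφ2-sinφ1·cosφ2·cosΔλ=0.93837662; θ=atan2(y, x)=14.0996° ≈ 14.1°
Leg 2: φ1=0.8988271, φ2=0.2550729, Δφ=-0.6437542, Δλ=2.1137054 rad; a=sin²(Δφ/2)+cosφ1·cosφ2·sin²(Δλ/2)=0.5568742307; c=2·atan2(√a, √(1-a))=1.684791521; dist=6371·c=10733.807 ≈ 10733.8 km; running total=22369.5 km
Leg 2 bearing: y=sinΔλ·cosφ2=0.82850665, x=cosφ1·sinφ2-sinφ1·cosφ2·cosΔλ=0.54830468; θ=atan2(y, x)=56.5035° ≈ 56.5°
Leg 3: φ1=0.2550729, φ2=0.6558319, Δφ=0.4007590, Δλ=0.1054929 rad; a=sin²(Δφ/2)+cosφ1·cosφ2·sin²(Δλ/2)=0.0417491006; c=2·atan2(√a, √(1-a))=0.411550195; dist=6371·c=2621.986 ≈ 2622.0 km; running total=24991.5 km
Leg 3 bearing: y=sinΔλ·cosφ2=0.08345248, x=cosφ1·sinφ2-sinφ1·cosφ2·cosΔλ=0.39122901; θ=atan2(y, x)=12.0412° ≈ 12.0°

Leg 1: dist=11635.7 km, bearing=14.1°
Leg 2: dist=10733.8 km, bearing=56.5°
Leg 3: dist=2622.0 km, bearing=12.0°
Total: 24991.5 km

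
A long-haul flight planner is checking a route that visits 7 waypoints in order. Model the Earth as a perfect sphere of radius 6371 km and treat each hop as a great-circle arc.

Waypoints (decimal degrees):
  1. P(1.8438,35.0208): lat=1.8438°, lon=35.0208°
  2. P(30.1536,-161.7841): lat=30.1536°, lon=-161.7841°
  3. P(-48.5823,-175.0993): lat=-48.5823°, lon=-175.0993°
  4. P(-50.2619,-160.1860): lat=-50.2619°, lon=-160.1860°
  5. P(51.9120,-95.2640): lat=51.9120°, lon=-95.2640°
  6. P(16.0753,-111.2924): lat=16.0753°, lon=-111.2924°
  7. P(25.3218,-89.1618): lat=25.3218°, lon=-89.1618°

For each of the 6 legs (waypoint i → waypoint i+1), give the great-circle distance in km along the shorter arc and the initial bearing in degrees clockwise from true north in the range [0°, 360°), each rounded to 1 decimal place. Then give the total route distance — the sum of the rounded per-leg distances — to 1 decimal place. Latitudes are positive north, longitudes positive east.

Leg 1: dist=16035.4 km, bearing=25.3°
Leg 2: dist=8854.8 km, bearing=188.9°
Leg 3: dist=1092.8 km, bearing=105.4°
Leg 4: dist=12896.6 km, bearing=38.4°
Leg 5: dist=4229.2 km, bearing=205.5°
Leg 6: dist=2516.2 km, bearing=62.3°
Total: 45625.0 km

Leg 1: φ1=0.0321804, φ2=0.5262796, Δφ=0.4940992, Δλ=-3.4348935 rad; a=sin²(Δφ/2)+cosφ1·cosφ2·sin²(Δλ/2)=0.9055824135; c=2·atan2(√a, √(1-a))=2.516937478; dist=6371·c=16035.409 ≈ 16035.4 km; running total=16035.4 km
Leg 1 bearing: y=sinΔλ·cosφ2=0.24999135, x=cosφ1·sinφ2-sinφ1·cosφ2·cosΔλ=0.52869268; θ=atan2(y, x)=25.3070° ≈ 25.3°
Leg 2: φ1=0.5262796, φ2=-0.8479211, Δφ=-1.3742007, Δλ=-0.2323941 rad; a=sin²(Δφ/2)+cosφ1·cosφ2·sin²(Δλ/2)=0.4100227997; c=2·atan2(√a, √(1-a))=1.389856232; dist=6371·c=8854.774 ≈ 8854.8 km; running total=24890.2 km
Leg 2 bearing: y=sinΔλ·cosφ2=-0.15235871, x=cosφ1·sinφ2-sinφ1·cosφ2·cosΔλ=-0.97180411; θ=atan2(y, x)=-171.0897° <0 so +360° → 188.9103° ≈ 188.9°
Leg 3: φ1=-0.8479211, φ2=-0.8772356, Δφ=-0.0293146, Δλ=0.2602862 rad; a=sin²(Δφ/2)+cosφ1·cosφ2·sin²(Δλ/2)=0.0073374119; c=2·atan2(√a, √(1-a))=0.171527588; dist=6371·c=1092.802 ≈ 1092.8 km; running total=25983.0 km
Leg 3 bearing: y=sinΔλ·cosφ2=0.16452307, x=cosφ1·sinφ2-sinφ1·cosφ2·cosΔλ=-0.04545828; θ=atan2(y, x)=105.4457° ≈ 105.4°
Leg 4: φ1=-0.8772356, φ2=0.9060353, Δφ=1.7832710, Δλ=1.1331027 rad; a=sin²(Δφ/2)+cosφ1·cosφ2·sin²(Δλ/2)=0.7190426446; c=2·atan2(√a, √(1-a))=2.024263911; dist=6371·c=12896.585 ≈ 12896.6 km; running total=38879.6 km
Leg 4 bearing: y=sinΔλ·cosφ2=0.55871961, x=cosφ1·sinφ2-sinφ1·cosφ2·cosΔλ=0.70421139; θ=atan2(y, x)=38.4284° ≈ 38.4°
Leg 5: φ1=0.9060353, φ2=0.2805669, Δφ=-0.6254684, Δλ=-0.2797484 rad; a=sin²(Δφ/2)+cosφ1·cosφ2·sin²(Δλ/2)=0.1061771197; c=2·atan2(√a, √(1-a))=0.663817738; dist=6371·c=4229.183 ≈ 4229.2 km; running total=43108.8 km
Leg 5 bearing: y=sinΔλ·cosφ2=-0.26531736, x=cosφ1·sinφ2-sinφ1·cosφ2·cosΔλ=-0.55607630; θ=atan2(y, x)=-154.4931° <0 so +360° → 205.5069° ≈ 205.5°
Leg 6: φ1=0.2805669, φ2=0.4419488, Δφ=0.1613819, Δλ=0.3862518 rad; a=sin²(Δφ/2)+cosφ1·cosφ2·sin²(Δλ/2)=0.0384919375; c=2·atan2(√a, √(1-a))=0.394949165; dist=6371·c=2516.221 ≈ 2516.2 km; running total=45625.0 km
Leg 6 bearing: y=sinΔλ·cosφ2=0.34052383, x=cosφ1·sinφ2-sinφ1·cosφ2·cosΔλ=0.17912217; θ=atan2(y, x)=62.2548° ≈ 62.3°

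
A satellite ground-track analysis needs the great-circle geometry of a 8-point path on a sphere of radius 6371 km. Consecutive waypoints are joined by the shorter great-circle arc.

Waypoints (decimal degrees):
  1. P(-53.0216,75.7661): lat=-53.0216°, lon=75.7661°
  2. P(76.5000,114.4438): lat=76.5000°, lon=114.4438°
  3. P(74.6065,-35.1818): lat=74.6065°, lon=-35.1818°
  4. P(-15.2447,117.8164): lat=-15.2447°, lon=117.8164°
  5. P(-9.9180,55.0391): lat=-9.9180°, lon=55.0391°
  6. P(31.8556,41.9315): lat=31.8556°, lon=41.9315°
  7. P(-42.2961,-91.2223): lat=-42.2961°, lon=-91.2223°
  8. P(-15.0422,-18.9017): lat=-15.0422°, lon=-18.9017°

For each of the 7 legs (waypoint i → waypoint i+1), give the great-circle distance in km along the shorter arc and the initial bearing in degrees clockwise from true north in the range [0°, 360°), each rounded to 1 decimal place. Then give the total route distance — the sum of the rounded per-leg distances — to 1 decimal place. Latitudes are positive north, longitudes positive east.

Leg 1: φ1=-0.9254015, φ2=1.3351769, Δφ=2.2605784, Δλ=0.6750532 rad; a=sin²(Δφ/2)+cosφ1·cosφ2·sin²(Δλ/2)=0.8335835043; c=2·atan2(√a, √(1-a))=2.301195464; dist=6371·c=14660.916 ≈ 14660.9 km; running total=14660.9 km
Leg 1 bearing: y=sinΔλ·cosφ2=0.14588908, x=cosφ1·sinφ2-sinφ1·cosφ2·cosΔλ=0.73048242; θ=atan2(y, x)=11.2943° ≈ 11.3°
Leg 2: φ1=1.3351769, φ2=1.3021291, Δφ=-0.0330478, Δλ=-2.6114594 rad; a=sin²(Δφ/2)+cosφ1·cosφ2·sin²(Δλ/2)=0.0579874995; c=2·atan2(√a, √(1-a))=0.486392276; dist=6371·c=3098.805 ≈ 3098.8 km; running total=17759.7 km
Leg 2 bearing: y=sinΔλ·cosφ2=-0.13422270, x=cosφ1·sinφ2-sinφ1·cosφ2·cosΔλ=0.44775447; θ=atan2(y, x)=-16.6871° <0 so +360° → 343.3129° ≈ 343.3°
Leg 3: φ1=1.3021291, φ2=-0.2660702, Δφ=-1.5681993, Δλ=2.6703223 rad; a=sin²(Δφ/2)+cosφ1·cosφ2·sin²(Δλ/2)=0.7408488125; c=2·atan2(√a, √(1-a))=2.073387192; dist=6371·c=13209.5498 ≈ 13209.5 km; running total=30969.2 km
Leg 3 bearing: y=sinΔλ·cosφ2=0.43804233, x=cosφ1·sinφ2-sinφ1·cosφ2·cosΔλ=0.75900350; θ=atan2(y, x)=29.9905° ≈ 30.0°
Leg 4: φ1=-0.2660702, φ2=-0.1731018, Δφ=0.0929685, Δλ=-1.0956706 rad; a=sin²(Δφ/2)+cosφ1·cosφ2·sin²(Δλ/2)=0.2599769054; c=2·atan2(√a, √(1-a))=1.070088962; dist=6371·c=6817.537 ≈ 6817.5 km; running total=37786.7 km
Leg 4 bearing: y=sinΔλ·cosφ2=-0.87594582, x=cosφ1·sinφ2-sinφ1·cosφ2·cosΔλ=-0.04769250; θ=atan2(y, x)=-93.1165° <0 so +360° → 266.8835° ≈ 266.9°
Leg 5: φ1=-0.1731018, φ2=0.5559851, Δφ=0.7290869, Δλ=-0.2287708 rad; a=sin²(Δφ/2)+cosφ1·cosφ2·sin²(Δλ/2)=0.1380080494; c=2·atan2(√a, √(1-a))=0.761236071; dist=6371·c=4849.835 ≈ 4849.8 km; running total=42636.5 km
Leg 5 bearing: y=sinΔλ·cosφ2=-0.19262303, x=cosφ1·sinφ2-sinφ1·cosφ2·cosΔλ=0.66237729; θ=atan2(y, x)=-16.2147° <0 so +360° → 343.7853° ≈ 343.8°
Leg 6: φ1=0.5559851, φ2=-0.7382062, Δφ=-1.2941913, Δλ=-2.3239722 rad; a=sin²(Δφ/2)+cosφ1·cosφ2·sin²(Δλ/2)=0.8924427006; c=2·atan2(√a, √(1-a))=2.473307488; dist=6371·c=15757.442 ≈ 15757.4 km; running total=58393.9 km
Leg 6 bearing: y=sinΔλ·cosφ2=-0.53960937, x=cosφ1·sinφ2-sinφ1·cosφ2·cosΔλ=-0.30459257; θ=atan2(y, x)=-119.4434° <0 so +360° → 240.5566° ≈ 240.6°
Leg 7: φ1=-0.7382062, φ2=-0.2625359, Δφ=0.4756703, Δλ=1.2622326 rad; a=sin²(Δφ/2)+cosφ1·cosφ2·sin²(Δλ/2)=0.3042050241; c=2·atan2(√a, √(1-a))=1.168437422; dist=6371·c=7444.115 ≈ 7444.1 km; running total=65838.0 km
Leg 7 bearing: y=sinΔλ·cosφ2=0.92012398, x=cosφ1·sinφ2-sinφ1·cosφ2·cosΔλ=0.00540076; θ=atan2(y, x)=89.6637° ≈ 89.7°

Leg 1: dist=14660.9 km, bearing=11.3°
Leg 2: dist=3098.8 km, bearing=343.3°
Leg 3: dist=13209.5 km, bearing=30.0°
Leg 4: dist=6817.5 km, bearing=266.9°
Leg 5: dist=4849.8 km, bearing=343.8°
Leg 6: dist=15757.4 km, bearing=240.6°
Leg 7: dist=7444.1 km, bearing=89.7°
Total: 65838.0 km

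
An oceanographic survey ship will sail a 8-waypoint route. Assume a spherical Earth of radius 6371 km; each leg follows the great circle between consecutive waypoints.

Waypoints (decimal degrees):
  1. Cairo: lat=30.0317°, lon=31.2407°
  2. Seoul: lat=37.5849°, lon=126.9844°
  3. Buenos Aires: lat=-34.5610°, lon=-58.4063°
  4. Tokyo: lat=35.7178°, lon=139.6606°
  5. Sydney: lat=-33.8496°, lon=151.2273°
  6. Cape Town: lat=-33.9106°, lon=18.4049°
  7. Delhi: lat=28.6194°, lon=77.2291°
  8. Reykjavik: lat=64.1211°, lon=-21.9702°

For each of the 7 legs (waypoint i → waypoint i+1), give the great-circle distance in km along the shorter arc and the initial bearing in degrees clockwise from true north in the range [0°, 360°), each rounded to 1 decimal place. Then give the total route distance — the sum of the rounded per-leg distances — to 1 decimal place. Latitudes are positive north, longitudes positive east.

Leg 1: φ1=0.5241520, φ2=0.6559803, Δφ=0.1318282, Δλ=1.6710428 rad; a=sin²(Δφ/2)+cosφ1·cosφ2·sin²(Δλ/2)=0.3816999402; c=2·atan2(√a, √(1-a))=1.331931209; dist=6371·c=8485.734 ≈ 8485.7 km; running total=8485.7 km
Leg 1 bearing: y=sinΔλ·cosφ2=0.78847194, x=cosφ1·sinφ2-sinφ1·cosφ2·cosΔλ=0.56774323; θ=atan2(y, x)=54.2440° ≈ 54.2°
Leg 2: φ1=0.6559803, φ2=-0.6032032, Δφ=-1.2591835, Δλ=-3.2356781 rad; a=sin²(Δφ/2)+cosφ1·cosφ2·sin²(Δλ/2)=0.9978606555; c=2·atan2(√a, √(1-a))=3.049053540; dist=6371·c=19425.520 ≈ 19425.5 km; running total=27911.2 km
Leg 2 bearing: y=sinΔλ·cosφ2=0.07736725, x=cosφ1·sinφ2-sinφ1·cosφ2·cosΔλ=0.05053097; θ=atan2(y, x)=56.8502° ≈ 56.9°
Leg 3: φ1=-0.6032032, φ2=0.6233932, Δφ=1.2265965, Δλ=3.4569195 rad; a=sin²(Δφ/2)+cosφ1·cosφ2·sin²(Δλ/2)=0.9834149603; c=2·atan2(√a, √(1-a))=2.883309497; dist=6371·c=18369.565 ≈ 18369.6 km; running total=46280.8 km
Leg 3 bearing: y=sinΔλ·cosφ2=-0.25179301, x=cosφ1·sinφ2-sinφ1·cosφ2·cosΔλ=0.04289740; θ=atan2(y, x)=-80.3315° <0 so +360° → 279.6685° ≈ 279.7°
Leg 4: φ1=0.6233932, φ2=-0.5907870, Δφ=-1.2141802, Δλ=0.2018770 rad; a=sin²(Δφ/2)+cosφ1·cosφ2·sin²(Δλ/2)=0.3322940844; c=2·atan2(√a, √(1-a))=1.228753976; dist=6371·c=7828.392 ≈ 7828.4 km; running total=54109.2 km
Leg 4 bearing: y=sinΔλ·cosφ2=0.16652288, x=cosφ1·sinφ2-sinφ1·cosφ2·cosΔλ=-0.92723731; θ=atan2(y, x)=169.8188° ≈ 169.8°
Leg 5: φ1=-0.5907870, φ2=-0.5918516, Δφ=-0.0010647, Δλ=-2.3181882 rad; a=sin²(Δφ/2)+cosφ1·cosφ2·sin²(Δλ/2)=0.5788695595; c=2·atan2(√a, √(1-a))=1.729197015; dist=6371·c=11016.714 ≈ 11016.7 km; running total=65125.9 km
Leg 5 bearing: y=sinΔλ·cosφ2=-0.60870859, x=cosφ1·sinφ2-sinφ1·cosφ2·cosΔλ=-0.77755529; θ=atan2(y, x)=-141.9444° <0 so +360° → 218.0556° ≈ 218.1°
Leg 6: φ1=-0.5918516, φ2=0.4995028, Δφ=1.0913544, Δλ=1.0266760 rad; a=sin²(Δφ/2)+cosφ1·cosφ2·sin²(Δλ/2)=0.4450509905; c=2·atan2(√a, √(1-a))=1.460675880; dist=6371·c=9305.966 ≈ 9306.0 km; running total=74431.9 km
Leg 6 bearing: y=sinΔλ·cosφ2=0.75104858, x=cosφ1·sinφ2-sinφ1·cosφ2·cosΔλ=0.65103645; θ=atan2(y, x)=49.0801° ≈ 49.1°
Leg 7: φ1=0.4995028, φ2=1.1191243, Δφ=0.6196216, Δλ=-1.7313544 rad; a=sin²(Δφ/2)+cosφ1·cosφ2·sin²(Δλ/2)=0.3151486594; c=2·atan2(√a, √(1-a))=1.192107317; dist=6371·c=7594.916 ≈ 7594.9 km; running total=82026.8 km
Leg 7 bearing: y=sinΔλ·cosφ2=-0.43085670, x=cosφ1·sinφ2-sinφ1·cosφ2·cosΔλ=0.82321470; θ=atan2(y, x)=-27.6268° <0 so +360° → 332.3732° ≈ 332.4°

Leg 1: dist=8485.7 km, bearing=54.2°
Leg 2: dist=19425.5 km, bearing=56.9°
Leg 3: dist=18369.6 km, bearing=279.7°
Leg 4: dist=7828.4 km, bearing=169.8°
Leg 5: dist=11016.7 km, bearing=218.1°
Leg 6: dist=9306.0 km, bearing=49.1°
Leg 7: dist=7594.9 km, bearing=332.4°
Total: 82026.8 km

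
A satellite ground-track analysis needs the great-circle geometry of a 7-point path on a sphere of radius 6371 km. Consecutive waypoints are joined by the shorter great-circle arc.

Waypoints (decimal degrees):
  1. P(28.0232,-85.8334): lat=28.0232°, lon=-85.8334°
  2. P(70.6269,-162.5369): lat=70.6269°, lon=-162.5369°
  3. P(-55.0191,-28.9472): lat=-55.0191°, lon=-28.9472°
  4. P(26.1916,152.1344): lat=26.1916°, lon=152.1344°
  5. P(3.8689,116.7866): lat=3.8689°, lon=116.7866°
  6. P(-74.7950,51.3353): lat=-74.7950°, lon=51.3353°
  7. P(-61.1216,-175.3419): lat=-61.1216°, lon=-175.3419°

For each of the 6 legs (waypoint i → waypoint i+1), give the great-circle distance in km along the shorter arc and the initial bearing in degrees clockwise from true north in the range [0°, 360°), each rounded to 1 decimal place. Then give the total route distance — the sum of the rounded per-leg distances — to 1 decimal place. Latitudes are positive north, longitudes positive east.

Leg 1: dist=6593.6 km, bearing=337.9°
Leg 2: dist=17201.7 km, bearing=76.3°
Leg 3: dist=16808.4 km, bearing=182.0°
Leg 4: dist=4507.2 km, bearing=242.6°
Leg 5: dist=9729.6 km, bearing=193.8°
Leg 6: dist=4526.1 km, bearing=147.4°
Total: 59366.6 km

Leg 1: φ1=0.4890971, φ2=1.2326719, Δφ=0.7435748, Δλ=-1.3387286 rad; a=sin²(Δφ/2)+cosφ1·cosφ2·sin²(Δλ/2)=0.2447130352; c=2·atan2(√a, √(1-a))=1.034944180; dist=6371·c=6593.629 ≈ 6593.6 km; running total=6593.6 km
Leg 1 bearing: y=sinΔλ·cosφ2=-0.32282586, x=cosφ1·sinφ2-sinφ1·cosφ2·cosΔλ=0.79693019; θ=atan2(y, x)=-22.0522° <0 so +360° → 337.9478° ≈ 337.9°
Leg 2: φ1=1.2326719, φ2=-0.9602644, Δφ=-2.1929364, Δλ=2.3315801 rad; a=sin²(Δφ/2)+cosφ1·cosφ2·sin²(Δλ/2)=0.9520372642; c=2·atan2(√a, √(1-a))=2.700005584; dist=6371·c=17201.736 ≈ 17201.7 km; running total=23795.3 km
Leg 2 bearing: y=sinΔλ·cosφ2=0.41524121, x=cosφ1·sinφ2-sinφ1·cosφ2·cosΔλ=0.10111373; θ=atan2(y, x)=76.3145° ≈ 76.3°
Leg 3: φ1=-0.9602644, φ2=0.4571297, Δφ=1.4173941, Δλ=3.1604701 rad; a=sin²(Δφ/2)+cosφ1·cosφ2·sin²(Δλ/2)=0.9379918471; c=2·atan2(√a, √(1-a))=2.638267800; dist=6371·c=16808.404 ≈ 16808.4 km; running total=40603.7 km
Leg 3 bearing: y=sinΔλ·cosφ2=-0.01693819, x=cosφ1·sinφ2-sinφ1·cosφ2·cosΔλ=-0.48204322; θ=atan2(y, x)=-177.9875° <0 so +360° → 182.0125° ≈ 182.0°
Leg 4: φ1=0.4571297, φ2=0.0675250, Δφ=-0.3896046, Δλ=-0.6169355 rad; a=sin²(Δφ/2)+cosφ1·cosφ2·sin²(Δλ/2)=0.1199902715; c=2·atan2(√a, √(1-a))=0.707453274; dist=6371·c=4507.185 ≈ 4507.2 km; running total=45110.9 km
Leg 4 bearing: y=sinΔλ·cosφ2=-0.57721984, x=cosφ1·sinφ2-sinφ1·cosφ2·cosΔλ=-0.29864307; θ=atan2(y, x)=-117.3562° <0 so +360° → 242.6438° ≈ 242.6°
Leg 5: φ1=0.0675250, φ2=-1.3054190, Δφ=-1.3729441, Δλ=-1.1423407 rad; a=sin²(Δφ/2)+cosφ1·cosφ2·sin²(Δλ/2)=0.4781971191; c=2·atan2(√a, √(1-a))=1.527176734; dist=6371·c=9729.643 ≈ 9729.6 km; running total=54840.5 km
Leg 5 bearing: y=sinΔλ·cosφ2=-0.23856610, x=cosφ1·sinφ2-sinφ1·cosφ2·cosΔλ=-0.97014677; θ=atan2(y, x)=-166.1847° <0 so +360° → 193.8153° ≈ 193.8°
Leg 6: φ1=-1.3054190, φ2=-1.0667732, Δφ=0.2386458, Δλ=-3.9562635 rad; a=sin²(Δφ/2)+cosφ1·cosφ2·sin²(Δλ/2)=0.1209563989; c=2·atan2(√a, √(1-a))=0.710421283; dist=6371·c=4526.094 ≈ 4526.1 km; running total=59366.6 km
Leg 6 bearing: y=sinΔλ·cosφ2=0.35134770, x=cosφ1·sinφ2-sinφ1·cosφ2·cosΔλ=-0.54941659; θ=atan2(y, x)=147.4014° ≈ 147.4°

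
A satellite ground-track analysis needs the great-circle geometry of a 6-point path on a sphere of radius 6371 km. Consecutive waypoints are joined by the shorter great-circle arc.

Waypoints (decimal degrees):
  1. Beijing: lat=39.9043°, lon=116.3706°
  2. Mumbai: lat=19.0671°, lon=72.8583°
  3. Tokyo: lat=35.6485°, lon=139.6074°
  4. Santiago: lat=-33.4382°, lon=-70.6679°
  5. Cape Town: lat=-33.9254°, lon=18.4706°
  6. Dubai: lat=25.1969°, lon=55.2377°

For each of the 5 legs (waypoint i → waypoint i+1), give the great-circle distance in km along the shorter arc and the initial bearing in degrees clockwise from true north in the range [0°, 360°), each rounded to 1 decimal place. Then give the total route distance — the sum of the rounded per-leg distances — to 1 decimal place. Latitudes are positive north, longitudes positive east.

Leg 1: dist=4743.7 km, bearing=253.8°
Leg 2: dist=6718.9 km, bearing=59.1°
Leg 3: dist=17242.2 km, bearing=93.8°
Leg 4: dist=7946.1 km, bearing=118.9°
Leg 5: dist=7635.0 km, bearing=35.6°
Total: 44285.9 km

Leg 1: φ1=0.6964614, φ2=0.3327837, Δφ=-0.3636777, Δλ=-0.7594329 rad; a=sin²(Δφ/2)+cosφ1·cosφ2·sin²(Δλ/2)=0.1323120799; c=2·atan2(√a, √(1-a))=0.744575197; dist=6371·c=4743.689 ≈ 4743.7 km; running total=4743.7 km
Leg 1 bearing: y=sinΔλ·cosφ2=-0.65073630, x=cosφ1·sinφ2-sinφ1·cosφ2·cosΔλ=-0.18911542; θ=atan2(y, x)=-106.2048° <0 so +360° → 253.7952° ≈ 253.8°
Leg 2: φ1=0.3327837, φ2=0.6221837, Δφ=0.2894000, Δλ=1.1649916 rad; a=sin²(Δφ/2)+cosφ1·cosφ2·sin²(Δλ/2)=0.2532128488; c=2·atan2(√a, √(1-a))=1.054601550; dist=6371·c=6718.866 ≈ 6718.9 km; running total=11462.6 km
Leg 2 bearing: y=sinΔλ·cosφ2=0.74661178, x=cosφ1·sinφ2-sinφ1·cosφ2·cosΔλ=0.44604400; θ=atan2(y, x)=59.1449° ≈ 59.1°
Leg 3: φ1=0.6221837, φ2=-0.5836067, Δφ=-1.2057904, Δλ=-3.6699963 rad; a=sin²(Δφ/2)+cosφ1·cosφ2·sin²(Δλ/2)=0.9533856075; c=2·atan2(√a, √(1-a))=2.706358197; dist=6371·c=17242.208 ≈ 17242.2 km; running total=28704.8 km
Leg 3 bearing: y=sinΔλ·cosφ2=0.42070791, x=cosφ1·sinφ2-sinφ1·cosφ2·cosΔλ=-0.02776364; θ=atan2(y, x)=93.7756° ≈ 93.8°
Leg 4: φ1=-0.5836067, φ2=-0.5921099, Δφ=-0.0085032, Δλ=1.5557603 rad; a=sin²(Δφ/2)+cosφ1·cosφ2·sin²(Δλ/2)=0.3410240357; c=2·atan2(√a, √(1-a))=1.247227794; dist=6371·c=7946.088 ≈ 7946.1 km; running total=36650.9 km
Leg 4 bearing: y=sinΔλ·cosφ2=0.82967115, x=cosφ1·sinφ2-sinφ1·cosφ2·cosΔλ=-0.45885984; θ=atan2(y, x)=118.9453° ≈ 118.9°
Leg 5: φ1=-0.5921099, φ2=0.4397689, Δφ=1.0318788, Δλ=0.6417070 rad; a=sin²(Δφ/2)+cosφ1·cosφ2·sin²(Δλ/2)=0.3180740257; c=2·atan2(√a, √(1-a))=1.198396354; dist=6371·c=7634.983 ≈ 7635.0 km; running total=44285.9 km
Leg 5 bearing: y=sinΔλ·cosφ2=0.54161042, x=cosφ1·sinφ2-sinφ1·cosφ2·cosΔλ=0.75780598; θ=atan2(y, x)=35.5537° ≈ 35.6°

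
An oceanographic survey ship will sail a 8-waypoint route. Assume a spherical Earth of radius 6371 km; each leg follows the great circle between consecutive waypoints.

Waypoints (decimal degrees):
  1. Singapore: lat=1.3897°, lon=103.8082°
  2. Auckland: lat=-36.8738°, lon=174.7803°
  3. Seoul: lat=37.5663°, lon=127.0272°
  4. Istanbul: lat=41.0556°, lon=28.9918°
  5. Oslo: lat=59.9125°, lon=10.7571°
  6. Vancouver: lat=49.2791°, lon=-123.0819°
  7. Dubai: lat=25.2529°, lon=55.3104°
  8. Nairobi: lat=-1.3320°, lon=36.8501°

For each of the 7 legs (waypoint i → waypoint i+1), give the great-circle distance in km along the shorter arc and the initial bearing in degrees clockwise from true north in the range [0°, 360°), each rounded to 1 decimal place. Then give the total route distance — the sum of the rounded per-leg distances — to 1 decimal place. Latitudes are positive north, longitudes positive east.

Leg 1: dist=8422.8 km, bearing=128.7°
Leg 2: dist=9622.0 km, bearing=324.0°
Leg 3: dist=7953.3 km, bearing=308.1°
Leg 4: dist=2443.5 km, bearing=335.2°
Leg 5: dist=7181.0 km, bearing=328.6°
Leg 6: dist=11726.0 km, bearing=1.5°
Leg 7: dist=3561.9 km, bearing=216.6°
Total: 50910.5 km

Leg 1: φ1=0.0242548, φ2=-0.6435692, Δφ=-0.6678241, Δλ=1.2386968 rad; a=sin²(Δφ/2)+cosφ1·cosφ2·sin²(Δλ/2)=0.3769100046; c=2·atan2(√a, √(1-a))=1.322059363; dist=6371·c=8422.840 ≈ 8422.8 km; running total=8422.8 km
Leg 1 bearing: y=sinΔλ·cosφ2=0.75624931, x=cosφ1·sinφ2-sinφ1·cosφ2·cosΔλ=-0.60620326; θ=atan2(y, x)=128.7154° ≈ 128.7°
Leg 2: φ1=-0.6435692, φ2=0.6556556, Δφ=1.2992248, Δλ=-0.8334488 rad; a=sin²(Δφ/2)+cosφ1·cosφ2·sin²(Δλ/2)=0.4697637291; c=2·atan2(√a, √(1-a))=1.510286867; dist=6371·c=9622.038 ≈ 9622.0 km; running total=18044.8 km
Leg 2 bearing: y=sinΔλ·cosφ2=-0.58676153, x=cosφ1·sinφ2-sinφ1·cosφ2·cosΔλ=0.80749859; θ=atan2(y, x)=-36.0037° <0 so +360° → 323.9963° ≈ 324.0°
Leg 3: φ1=0.6556556, φ2=0.7165554, Δφ=0.0608998, Δλ=-1.7110405 rad; a=sin²(Δφ/2)+cosφ1·cosφ2·sin²(Δλ/2)=0.3415598415; c=2·atan2(√a, √(1-a))=1.248357844; dist=6371·c=7953.288 ≈ 7953.3 km; running total=25998.1 km
Leg 3 bearing: y=sinΔλ·cosφ2=-0.74666902, x=cosφ1·sinφ2-sinφ1·cosφ2·cosΔλ=0.58486942; θ=atan2(y, x)=-51.9282° <0 so +360° → 308.0718° ≈ 308.1°
Leg 4: φ1=0.7165554, φ2=1.0456704, Δφ=0.3291150, Δλ=-0.3182556 rad; a=sin²(Δφ/2)+cosφ1·cosφ2·sin²(Δλ/2)=0.0363275220; c=2·atan2(√a, √(1-a))=0.383542151; dist=6371·c=2443.547 ≈ 2443.5 km; running total=28441.6 km
Leg 4 bearing: y=sinΔλ·cosφ2=-0.15686876, x=cosφ1·sinφ2-sinφ1·cosφ2·cosΔλ=0.33974038; θ=atan2(y, x)=-24.7842° <0 so +360° → 335.2158° ≈ 335.2°
Leg 5: φ1=1.0456704, φ2=0.8600825, Δφ=-0.1855878, Δλ=-2.3359312 rad; a=sin²(Δφ/2)+cosφ1·cosφ2·sin²(Δλ/2)=0.2853739472; c=2·atan2(√a, √(1-a))=1.127131777; dist=6371·c=7180.957 ≈ 7181.0 km; running total=35622.6 km
Leg 5 bearing: y=sinΔλ·cosφ2=-0.47055080, x=cosφ1·sinφ2-sinφ1·cosφ2·cosΔλ=0.77092449; θ=atan2(y, x)=-31.3987° <0 so +360° → 328.6013° ≈ 328.6°
Leg 6: φ1=0.8600825, φ2=0.4407463, Δφ=-0.4193363, Δλ=3.1135330 rad; a=sin²(Δφ/2)+cosφ1·cosφ2·sin²(Δλ/2)=0.6332339393; c=2·atan2(√a, √(1-a))=1.840522872; dist=6371·c=11725.971 ≈ 11726.0 km; running total=47348.6 km
Leg 6 bearing: y=sinΔλ·cosφ2=0.02537477, x=cosφ1·sinφ2-sinφ1·cosφ2·cosΔλ=0.96350973; θ=atan2(y, x)=1.5086° ≈ 1.5°
Leg 7: φ1=0.4407463, φ2=-0.0232478, Δφ=-0.4639940, Δλ=-0.3221930 rad; a=sin²(Δφ/2)+cosφ1·cosφ2·sin²(Δλ/2)=0.0761271961; c=2·atan2(√a, √(1-a))=0.559075920; dist=6371·c=3561.873 ≈ 3561.9 km; running total=50910.5 km
Leg 7 bearing: y=sinΔλ·cosφ2=-0.31656193, x=cosφ1·sinφ2-sinφ1·cosφ2·cosΔλ=-0.42557717; θ=atan2(y, x)=-143.3566° <0 so +360° → 216.6434° ≈ 216.6°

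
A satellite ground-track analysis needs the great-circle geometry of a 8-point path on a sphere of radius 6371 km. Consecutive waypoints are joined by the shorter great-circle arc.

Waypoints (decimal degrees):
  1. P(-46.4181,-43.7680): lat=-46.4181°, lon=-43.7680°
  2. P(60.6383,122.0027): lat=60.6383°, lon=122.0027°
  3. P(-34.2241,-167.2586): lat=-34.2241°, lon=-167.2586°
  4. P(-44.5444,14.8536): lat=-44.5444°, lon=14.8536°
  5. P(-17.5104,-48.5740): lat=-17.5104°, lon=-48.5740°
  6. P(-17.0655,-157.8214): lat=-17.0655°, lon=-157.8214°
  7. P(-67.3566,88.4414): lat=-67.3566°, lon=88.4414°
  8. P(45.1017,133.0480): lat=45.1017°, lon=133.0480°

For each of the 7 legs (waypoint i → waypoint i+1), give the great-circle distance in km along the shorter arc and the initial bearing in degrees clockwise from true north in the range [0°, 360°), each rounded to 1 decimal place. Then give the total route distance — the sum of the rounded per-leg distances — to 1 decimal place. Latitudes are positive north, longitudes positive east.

Leg 1: φ1=-0.8101487, φ2=1.0583380, Δφ=1.8684867, Δλ=2.8932445 rad; a=sin²(Δφ/2)+cosφ1·cosφ2·sin²(Δλ/2)=0.9794940929; c=2·atan2(√a, √(1-a))=2.854207027; dist=6371·c=18184.153 ≈ 18184.2 km; running total=18184.2 km
Leg 1 bearing: y=sinΔλ·cosφ2=0.12052249, x=cosφ1·sinφ2-sinφ1·cosφ2·cosΔλ=0.25654627; θ=atan2(y, x)=25.1636° ≈ 25.2°
Leg 2: φ1=1.0583380, φ2=-0.5973232, Δφ=-1.6556612, Δλ=-5.0485621 rad; a=sin²(Δφ/2)+cosφ1·cosφ2·sin²(Δλ/2)=0.6782219414; c=2·atan2(√a, √(1-a))=1.935255328; dist=6371·c=12329.512 ≈ 12329.5 km; running total=30513.7 km
Leg 2 bearing: y=sinΔλ·cosφ2=0.78056063, x=cosφ1·sinφ2-sinφ1·cosφ2·cosΔλ=-0.51349085; θ=atan2(y, x)=123.3389° ≈ 123.3°
Leg 3: φ1=-0.5973232, φ2=-0.7774464, Δφ=-0.1801232, Δλ=3.1784575 rad; a=sin²(Δφ/2)+cosφ1·cosφ2·sin²(Δλ/2)=0.5971866214; c=2·atan2(√a, √(1-a))=1.766414793; dist=6371·c=11253.829 ≈ 11253.8 km; running total=41767.5 km
Leg 3 bearing: y=sinΔλ·cosφ2=-0.02626789, x=cosφ1·sinφ2-sinφ1·cosφ2·cosΔλ=-0.98057587; θ=atan2(y, x)=-178.4655° <0 so +360° → 181.5345° ≈ 181.5°
Leg 4: φ1=-0.7774464, φ2=-0.3056141, Δφ=0.4718323, Δλ=-1.1070205 rad; a=sin²(Δφ/2)+cosφ1·cosφ2·sin²(Δλ/2)=0.2424519930; c=2·atan2(√a, √(1-a))=1.029676664; dist=6371·c=6560.070 ≈ 6560.1 km; running total=48327.6 km
Leg 4 bearing: y=sinΔλ·cosφ2=-0.85292683, x=cosφ1·sinφ2-sinφ1·cosφ2·cosΔλ=0.08480518; θ=atan2(y, x)=-84.3218° <0 so +360° → 275.6782° ≈ 275.7°
Leg 5: φ1=-0.3056141, φ2=-0.2978492, Δφ=0.0077650, Δλ=-1.9067268 rad; a=sin²(Δφ/2)+cosφ1·cosφ2·sin²(Δλ/2)=0.6061167413; c=2·atan2(√a, √(1-a))=1.784656271; dist=6371·c=11370.045 ≈ 11370.0 km; running total=59697.6 km
Leg 5 bearing: y=sinΔλ·cosφ2=-0.90253498, x=cosφ1·sinφ2-sinφ1·cosφ2·cosΔλ=-0.37468327; θ=atan2(y, x)=-112.5456° <0 so +360° → 247.4544° ≈ 247.5°
Leg 6: φ1=-0.2978492, φ2=-1.1755944, Δφ=-0.8777453, Δλ=4.2980967 rad; a=sin²(Δφ/2)+cosφ1·cosφ2·sin²(Δλ/2)=0.4386543760; c=2·atan2(√a, √(1-a))=1.447795160; dist=6371·c=9223.903 ≈ 9223.9 km; running total=68921.5 km
Leg 6 bearing: y=sinΔλ·cosφ2=-0.35242453, x=cosφ1·sinφ2-sinφ1·cosφ2·cosΔλ=-0.92776280; θ=atan2(y, x)=-159.2000° <0 so +360° → 200.8000° ≈ 200.8°
Leg 7: φ1=-1.1755944, φ2=0.7871732, Δφ=1.9627676, Δλ=0.7785320 rad; a=sin²(Δφ/2)+cosφ1·cosφ2·sin²(Δλ/2)=0.7301447138; c=2·atan2(√a, √(1-a))=2.049117515; dist=6371·c=13054.928 ≈ 13054.9 km; running total=81976.4 km
Leg 7 bearing: y=sinΔλ·cosφ2=0.49567301, x=cosφ1·sinφ2-sinφ1·cosφ2·cosΔλ=0.73650656; θ=atan2(y, x)=33.9408° ≈ 33.9°

Leg 1: dist=18184.2 km, bearing=25.2°
Leg 2: dist=12329.5 km, bearing=123.3°
Leg 3: dist=11253.8 km, bearing=181.5°
Leg 4: dist=6560.1 km, bearing=275.7°
Leg 5: dist=11370.0 km, bearing=247.5°
Leg 6: dist=9223.9 km, bearing=200.8°
Leg 7: dist=13054.9 km, bearing=33.9°
Total: 81976.4 km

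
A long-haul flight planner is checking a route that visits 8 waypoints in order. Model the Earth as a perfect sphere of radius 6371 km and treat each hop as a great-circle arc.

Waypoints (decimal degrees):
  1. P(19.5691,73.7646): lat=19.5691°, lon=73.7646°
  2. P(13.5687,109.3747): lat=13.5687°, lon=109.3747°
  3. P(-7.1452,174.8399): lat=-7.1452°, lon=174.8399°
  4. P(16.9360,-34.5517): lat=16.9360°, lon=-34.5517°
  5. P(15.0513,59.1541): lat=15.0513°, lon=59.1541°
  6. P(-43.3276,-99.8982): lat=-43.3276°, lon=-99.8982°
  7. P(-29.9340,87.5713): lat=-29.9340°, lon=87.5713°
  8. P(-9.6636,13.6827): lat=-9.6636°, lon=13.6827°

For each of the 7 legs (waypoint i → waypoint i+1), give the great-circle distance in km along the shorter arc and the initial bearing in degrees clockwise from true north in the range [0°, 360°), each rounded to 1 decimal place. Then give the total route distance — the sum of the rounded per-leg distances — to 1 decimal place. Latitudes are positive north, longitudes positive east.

Leg 1: φ1=0.3415452, φ2=0.2368185, Δφ=-0.1047267, Δλ=0.6215135 rad; a=sin²(Δφ/2)+cosφ1·cosφ2·sin²(Δλ/2)=0.0883806351; c=2·atan2(√a, √(1-a))=0.603703635; dist=6371·c=3846.196 ≈ 3846.2 km; running total=3846.2 km
Leg 1 bearing: y=sinΔλ·cosφ2=0.56601484, x=cosφ1·sinφ2-sinφ1·cosφ2·cosΔλ=-0.04364854; θ=atan2(y, x)=94.4097° ≈ 94.4°
Leg 2: φ1=0.2368185, φ2=-0.1247073, Δφ=-0.3615258, Δλ=1.1425833 rad; a=sin²(Δφ/2)+cosφ1·cosφ2·sin²(Δλ/2)=0.3143303108; c=2·atan2(√a, √(1-a))=1.190345199; dist=6371·c=7583.689 ≈ 7583.7 km; running total=11429.9 km
Leg 2 bearing: y=sinΔλ·cosφ2=0.90264454, x=cosφ1·sinφ2-sinφ1·cosφ2·cosΔλ=-0.21757735; θ=atan2(y, x)=103.5523° ≈ 103.6°
Leg 3: φ1=-0.1247073, φ2=0.2955890, Δφ=0.4202962, Δλ=-3.6545728 rad; a=sin²(Δφ/2)+cosφ1·cosφ2·sin²(Δλ/2)=0.9316297285; c=2·atan2(√a, √(1-a))=2.612488208; dist=6371·c=16644.162 ≈ 16644.2 km; running total=28074.1 km
Leg 3 bearing: y=sinΔλ·cosφ2=0.46949143, x=cosφ1·sinφ2-sinφ1·cosφ2·cosΔλ=0.18536695; θ=atan2(y, x)=68.4547° ≈ 68.5°
Leg 4: φ1=0.2955890, φ2=0.2626947, Δφ=-0.0328942, Δλ=1.6354747 rad; a=sin²(Δφ/2)+cosφ1·cosφ2·sin²(Δλ/2)=0.4920311557; c=2·atan2(√a, √(1-a))=1.554857963; dist=6371·c=9906.000 ≈ 9906.0 km; running total=37980.1 km
Leg 4 bearing: y=sinΔλ·cosφ2=0.96367452, x=cosφ1·sinφ2-sinφ1·cosφ2·cosΔλ=0.26660348; θ=atan2(y, x)=74.5357° ≈ 74.5°
Leg 5: φ1=0.2626947, φ2=-0.7562093, Δφ=-1.0189040, Δλ=-2.7759863 rad; a=sin²(Δφ/2)+cosφ1·cosφ2·sin²(Δλ/2)=0.9171220277; c=2·atan2(√a, √(1-a))=2.557556720; dist=6371·c=16294.194 ≈ 16294.2 km; running total=54274.3 km
Leg 5 bearing: y=sinΔλ·cosφ2=-0.26007199, x=cosφ1·sinφ2-sinφ1·cosφ2·cosΔλ=-0.48620923; θ=atan2(y, x)=-151.8578° <0 so +360° → 208.1422° ≈ 208.1°
Leg 6: φ1=-0.7562093, φ2=-0.5224469, Δφ=0.2337624, Δλ=3.2719600 rad; a=sin²(Δφ/2)+cosφ1·cosφ2·sin²(Δλ/2)=0.6413264651; c=2·atan2(√a, √(1-a))=1.857355023; dist=6371·c=11833.209 ≈ 11833.2 km; running total=66107.5 km
Leg 6 bearing: y=sinΔλ·cosφ2=-0.11265672, x=cosφ1·sinφ2-sinφ1·cosφ2·cosΔλ=-0.95258374; θ=atan2(y, x)=-173.2553° <0 so +360° → 186.7447° ≈ 186.7°
Leg 7: φ1=-0.5224469, φ2=-0.1686616, Δφ=0.3537852, Δλ=-1.2895993 rad; a=sin²(Δφ/2)+cosφ1·cosφ2·sin²(Δλ/2)=0.3395808136; c=2·atan2(√a, √(1-a))=1.244181804; dist=6371·c=7926.682 ≈ 7926.7 km; running total=74034.2 km
Leg 7 bearing: y=sinΔλ·cosφ2=-0.94709158, x=cosφ1·sinφ2-sinφ1·cosφ2·cosΔλ=-0.00895927; θ=atan2(y, x)=-90.5420° <0 so +360° → 269.4580° ≈ 269.5°

Leg 1: dist=3846.2 km, bearing=94.4°
Leg 2: dist=7583.7 km, bearing=103.6°
Leg 3: dist=16644.2 km, bearing=68.5°
Leg 4: dist=9906.0 km, bearing=74.5°
Leg 5: dist=16294.2 km, bearing=208.1°
Leg 6: dist=11833.2 km, bearing=186.7°
Leg 7: dist=7926.7 km, bearing=269.5°
Total: 74034.2 km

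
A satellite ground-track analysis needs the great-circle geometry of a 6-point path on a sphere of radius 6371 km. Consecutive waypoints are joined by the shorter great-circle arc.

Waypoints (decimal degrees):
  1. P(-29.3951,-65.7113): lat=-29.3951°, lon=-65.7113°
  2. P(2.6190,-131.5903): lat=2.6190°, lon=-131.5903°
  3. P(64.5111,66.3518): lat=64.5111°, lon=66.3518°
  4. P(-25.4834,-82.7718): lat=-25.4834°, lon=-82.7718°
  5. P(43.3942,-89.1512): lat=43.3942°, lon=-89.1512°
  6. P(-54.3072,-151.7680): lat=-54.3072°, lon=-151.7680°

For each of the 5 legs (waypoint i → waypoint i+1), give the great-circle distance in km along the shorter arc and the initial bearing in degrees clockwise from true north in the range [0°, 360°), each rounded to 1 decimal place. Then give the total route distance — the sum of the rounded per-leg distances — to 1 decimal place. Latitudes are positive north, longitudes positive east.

Leg 1: φ1=-0.5130413, φ2=0.0457102, Δφ=0.5587515, Δλ=-1.1498055 rad; a=sin²(Δφ/2)+cosφ1·cosφ2·sin²(Δλ/2)=0.3333741162; c=2·atan2(√a, √(1-a))=1.231045929; dist=6371·c=7842.994 ≈ 7843.0 km; running total=7843.0 km
Leg 1 bearing: y=sinΔλ·cosφ2=-0.91173113, x=cosφ1·sinφ2-sinφ1·cosφ2·cosΔλ=0.24018660; θ=atan2(y, x)=-75.2413° <0 so +360° → 284.7587° ≈ 284.8°
Leg 2: φ1=0.0457102, φ2=1.1259311, Δφ=1.0802209, Δλ=3.4547414 rad; a=sin²(Δφ/2)+cosφ1·cosφ2·sin²(Δλ/2)=0.6838669187; c=2·atan2(√a, √(1-a))=1.947367255; dist=6371·c=12406.677 ≈ 12406.7 km; running total=20249.7 km
Leg 2 bearing: y=sinΔλ·cosφ2=-0.13256755, x=cosφ1·sinφ2-sinφ1·cosφ2·cosΔλ=0.92043341; θ=atan2(y, x)=-8.1958° <0 so +360° → 351.8042° ≈ 351.8°
Leg 3: φ1=1.1259311, φ2=-0.4447692, Δφ=-1.5707003, Δλ=-2.6026978 rad; a=sin²(Δφ/2)+cosφ1·cosφ2·sin²(Δλ/2)=0.8608932041; c=2·atan2(√a, √(1-a))=2.377176267; dist=6371·c=15144.990 ≈ 15145.0 km; running total=35394.7 km
Leg 3 bearing: y=sinΔλ·cosφ2=-0.46325972, x=cosφ1·sinφ2-sinφ1·cosφ2·cosΔλ=0.51421281; θ=atan2(y, x)=-42.0160° <0 so +360° → 317.9840° ≈ 318.0°
Leg 4: φ1=-0.4447692, φ2=0.7573717, Δφ=1.2021409, Δλ=-0.1113415 rad; a=sin²(Δφ/2)+cosφ1·cosφ2·sin²(Δλ/2)=0.3218500791; c=2·atan2(√a, √(1-a))=1.206491488; dist=6371·c=7686.557 ≈ 7686.6 km; running total=43081.3 km
Leg 4 bearing: y=sinΔλ·cosφ2=-0.08073862, x=cosφ1·sinφ2-sinφ1·cosφ2·cosΔλ=0.93087684; θ=atan2(y, x)=-4.9571° <0 so +360° → 355.0429° ≈ 355.0°
Leg 5: φ1=0.7573717, φ2=-0.9478394, Δφ=-1.7052111, Δλ=-1.0928693 rad; a=sin²(Δφ/2)+cosφ1·cosφ2·sin²(Δλ/2)=0.6814852630; c=2·atan2(√a, √(1-a))=1.942250190; dist=6371·c=12374.076 ≈ 12374.1 km; running total=55455.4 km
Leg 5 bearing: y=sinΔλ·cosφ2=-0.51806497, x=cosφ1·sinφ2-sinφ1·cosφ2·cosΔλ=-0.77450700; θ=atan2(y, x)=-146.2216° <0 so +360° → 213.7784° ≈ 213.8°

Leg 1: dist=7843.0 km, bearing=284.8°
Leg 2: dist=12406.7 km, bearing=351.8°
Leg 3: dist=15145.0 km, bearing=318.0°
Leg 4: dist=7686.6 km, bearing=355.0°
Leg 5: dist=12374.1 km, bearing=213.8°
Total: 55455.4 km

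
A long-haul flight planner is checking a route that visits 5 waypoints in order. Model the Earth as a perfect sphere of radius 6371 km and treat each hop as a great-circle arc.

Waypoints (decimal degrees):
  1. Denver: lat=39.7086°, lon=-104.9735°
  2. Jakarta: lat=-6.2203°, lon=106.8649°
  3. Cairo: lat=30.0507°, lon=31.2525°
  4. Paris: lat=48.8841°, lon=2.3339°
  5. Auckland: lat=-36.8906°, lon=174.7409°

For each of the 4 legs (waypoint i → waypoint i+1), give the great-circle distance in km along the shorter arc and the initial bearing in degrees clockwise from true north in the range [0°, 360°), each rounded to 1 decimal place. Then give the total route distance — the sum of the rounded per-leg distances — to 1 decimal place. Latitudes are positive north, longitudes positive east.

Leg 1: dist=15118.8 km, bearing=311.0°
Leg 2: dist=8986.7 km, bearing=301.9°
Leg 3: dist=3213.2 km, bearing=318.9°
Leg 4: dist=18546.8 km, bearing=27.6°
Total: 45865.5 km

Leg 1: φ1=0.6930458, φ2=-0.1085647, Δφ=-0.8016105, Δλ=3.6972776 rad; a=sin²(Δφ/2)+cosφ1·cosφ2·sin²(Δλ/2)=0.8594650155; c=2·atan2(√a, √(1-a))=2.373058077; dist=6371·c=15118.753 ≈ 15118.8 km; running total=15118.8 km
Leg 1 bearing: y=sinΔλ·cosφ2=-0.52441955, x=cosφ1·sinφ2-sinφ1·cosφ2·cosΔλ=0.45620582; θ=atan2(y, x)=-48.9792° <0 so +360° → 311.0208° ≈ 311.0°
Leg 2: φ1=-0.1085647, φ2=0.5244837, Δφ=0.6330484, Δλ=-1.3196853 rad; a=sin²(Δφ/2)+cosφ1·cosφ2·sin²(Δλ/2)=0.4202224305; c=2·atan2(√a, √(1-a))=1.410556324; dist=6371·c=8986.654 ≈ 8986.7 km; running total=24105.5 km
Leg 2 bearing: y=sinΔλ·cosφ2=-0.83843532, x=cosφ1·sinφ2-sinφ1·cosφ2·cosΔλ=0.52112222; θ=atan2(y, x)=-58.1373° <0 so +360° → 301.8627° ≈ 301.9°
Leg 3: φ1=0.5244837, φ2=0.8531885, Δφ=0.3287048, Δλ=-0.5047248 rad; a=sin²(Δφ/2)+cosφ1·cosφ2·sin²(Δλ/2)=0.0622564400; c=2·atan2(√a, √(1-a))=0.504353403; dist=6371·c=3213.236 ≈ 3213.2 km; running total=27318.7 km
Leg 3 bearing: y=sinΔλ·cosφ2=-0.31798580, x=cosφ1·sinφ2-sinφ1·cosφ2·cosΔλ=0.36387819; θ=atan2(y, x)=-41.1496° <0 so +360° → 318.8504° ≈ 318.9°
Leg 4: φ1=0.8531885, φ2=-0.6438624, Δφ=-1.4970509, Δλ=3.0090698 rad; a=sin²(Δφ/2)+cosφ1·cosφ2·sin²(Δλ/2)=0.9867798547; c=2·atan2(√a, √(1-a))=2.911125155; dist=6371·c=18546.778 ≈ 18546.8 km; running total=45865.5 km
Leg 4 bearing: y=sinΔλ·cosφ2=0.10567958, x=cosφ1·sinφ2-sinφ1·cosφ2·cosΔλ=0.20251745; θ=atan2(y, x)=27.5569° ≈ 27.6°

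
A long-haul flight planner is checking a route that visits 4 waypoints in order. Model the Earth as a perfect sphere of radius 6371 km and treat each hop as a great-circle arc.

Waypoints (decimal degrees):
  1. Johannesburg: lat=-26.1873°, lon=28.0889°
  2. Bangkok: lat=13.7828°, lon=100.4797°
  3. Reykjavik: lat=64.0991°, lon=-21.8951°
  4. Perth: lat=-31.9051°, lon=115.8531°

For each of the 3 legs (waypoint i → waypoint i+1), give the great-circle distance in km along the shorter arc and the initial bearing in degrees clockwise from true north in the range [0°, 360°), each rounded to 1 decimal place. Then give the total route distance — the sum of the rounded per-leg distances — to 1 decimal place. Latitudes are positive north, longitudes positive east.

Leg 1: dist=8993.4 km, bearing=69.6°
Leg 2: dist=10089.4 km, bearing=338.3°
Leg 3: dist=15409.7 km, bearing=59.6°
Total: 34492.5 km

Leg 1: φ1=-0.4570546, φ2=0.2405552, Δφ=0.6976098, Δλ=1.2634578 rad; a=sin²(Δφ/2)+cosφ1·cosφ2·sin²(Δλ/2)=0.4207418746; c=2·atan2(√a, √(1-a))=1.411608605; dist=6371·c=8993.358 ≈ 8993.4 km; running total=8993.4 km
Leg 1 bearing: y=sinΔλ·cosφ2=0.92569718, x=cosφ1·sinφ2-sinφ1·cosφ2·cosΔλ=0.34344916; θ=atan2(y, x)=69.6443° ≈ 69.6°
Leg 2: φ1=0.2405552, φ2=1.1187403, Δφ=0.8781851, Δλ=-2.1358432 rad; a=sin²(Δφ/2)+cosφ1·cosφ2·sin²(Δλ/2)=0.5064249408; c=2·atan2(√a, √(1-a))=1.583646562; dist=6371·c=10089.412 ≈ 10089.4 km; running total=19082.8 km
Leg 2 bearing: y=sinΔλ·cosφ2=-0.36891879, x=cosφ1·sinφ2-sinφ1·cosφ2·cosΔλ=0.92937280; θ=atan2(y, x)=-21.6508° <0 so +360° → 338.3492° ≈ 338.3°
Leg 3: φ1=1.1187403, φ2=-0.5568490, Δφ=-1.6755894, Δλ=2.4041596 rad; a=sin²(Δφ/2)+cosφ1·cosφ2·sin²(Δλ/2)=0.8749539151; c=2·atan2(√a, √(1-a))=2.418719069; dist=6371·c=15409.659 ≈ 15409.7 km; running total=34492.5 km
Leg 3 bearing: y=sinΔλ·cosφ2=0.57080850, x=cosφ1·sinφ2-sinφ1·cosφ2·cosΔλ=0.33438886; θ=atan2(y, x)=59.6375° ≈ 59.6°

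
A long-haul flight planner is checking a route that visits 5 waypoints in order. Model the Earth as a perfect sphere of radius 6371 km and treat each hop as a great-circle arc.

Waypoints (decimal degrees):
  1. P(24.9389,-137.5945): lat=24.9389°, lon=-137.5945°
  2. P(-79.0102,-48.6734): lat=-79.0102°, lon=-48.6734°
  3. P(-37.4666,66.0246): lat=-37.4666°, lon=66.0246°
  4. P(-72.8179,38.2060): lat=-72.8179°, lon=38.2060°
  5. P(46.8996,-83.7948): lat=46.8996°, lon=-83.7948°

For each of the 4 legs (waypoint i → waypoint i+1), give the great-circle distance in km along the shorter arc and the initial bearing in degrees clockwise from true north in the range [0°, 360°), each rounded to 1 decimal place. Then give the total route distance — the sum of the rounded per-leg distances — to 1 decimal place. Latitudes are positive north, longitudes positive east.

Leg 1: φ1=0.4352659, φ2=-1.3789881, Δφ=-1.8142540, Δλ=1.5519660 rad; a=sin²(Δφ/2)+cosφ1·cosφ2·sin²(Δλ/2)=0.7053320610; c=2·atan2(√a, √(1-a))=1.993978644; dist=6371·c=12703.638 ≈ 12703.6 km; running total=12703.6 km
Leg 1 bearing: y=sinΔλ·cosφ2=0.19060044, x=cosφ1·sinφ2-sinφ1·cosφ2·cosΔλ=-0.89164256; θ=atan2(y, x)=167.9339° ≈ 167.9°
Leg 2: φ1=-1.3789881, φ2=-0.6539155, Δφ=0.7250726, Δλ=2.0018577 rad; a=sin²(Δφ/2)+cosφ1·cosφ2·sin²(Δλ/2)=0.2330392336; c=2·atan2(√a, √(1-a))=1.007564581; dist=6371·c=6419.194 ≈ 6419.2 km; running total=19122.8 km
Leg 2 bearing: y=sinΔλ·cosφ2=0.72110186, x=cosφ1·sinφ2-sinφ1·cosφ2·cosΔλ=-0.44152000; θ=atan2(y, x)=121.4785° ≈ 121.5°
Leg 3: φ1=-0.6539155, φ2=-1.2709121, Δφ=-0.6169966, Δλ=-0.4855262 rad; a=sin²(Δφ/2)+cosφ1·cosφ2·sin²(Δλ/2)=0.1057389077; c=2·atan2(√a, √(1-a))=0.662393972; dist=6371·c=4220.112 ≈ 4220.1 km; running total=23342.9 km
Leg 3 bearing: y=sinΔλ·cosφ2=-0.13785991, x=cosφ1·sinφ2-sinφ1·cosφ2·cosΔλ=-0.59935583; θ=atan2(y, x)=-167.0465° <0 so +360° → 192.9535° ≈ 193.0°
Leg 4: φ1=-1.2709121, φ2=0.8185524, Δφ=2.0894645, Δλ=-2.1293157 rad; a=sin²(Δφ/2)+cosφ1·cosφ2·sin²(Δλ/2)=0.9022680809; c=2·atan2(√a, √(1-a))=2.505690382; dist=6371·c=15963.753 ≈ 15963.8 km; running total=39306.7 km
Leg 4 bearing: y=sinΔλ·cosφ2=-0.57944829, x=cosφ1·sinφ2-sinφ1·cosφ2·cosΔλ=-0.13023534; θ=atan2(y, x)=-102.6672° <0 so +360° → 257.3328° ≈ 257.3°

Leg 1: dist=12703.6 km, bearing=167.9°
Leg 2: dist=6419.2 km, bearing=121.5°
Leg 3: dist=4220.1 km, bearing=193.0°
Leg 4: dist=15963.8 km, bearing=257.3°
Total: 39306.7 km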